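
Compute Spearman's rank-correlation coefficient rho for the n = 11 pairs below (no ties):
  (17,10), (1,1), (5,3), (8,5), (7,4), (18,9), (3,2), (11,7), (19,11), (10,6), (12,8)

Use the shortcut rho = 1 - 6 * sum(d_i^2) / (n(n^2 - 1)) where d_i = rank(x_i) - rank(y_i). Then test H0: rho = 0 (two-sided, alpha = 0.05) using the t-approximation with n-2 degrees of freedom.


Step 1: Rank x and y separately (midranks; no ties here).
rank(x): 17->9, 1->1, 5->3, 8->5, 7->4, 18->10, 3->2, 11->7, 19->11, 10->6, 12->8
rank(y): 10->10, 1->1, 3->3, 5->5, 4->4, 9->9, 2->2, 7->7, 11->11, 6->6, 8->8
Step 2: d_i = R_x(i) - R_y(i); compute d_i^2.
  (9-10)^2=1, (1-1)^2=0, (3-3)^2=0, (5-5)^2=0, (4-4)^2=0, (10-9)^2=1, (2-2)^2=0, (7-7)^2=0, (11-11)^2=0, (6-6)^2=0, (8-8)^2=0
sum(d^2) = 2.
Step 3: rho = 1 - 6*2 / (11*(11^2 - 1)) = 1 - 12/1320 = 0.990909.
Step 4: Under H0, t = rho * sqrt((n-2)/(1-rho^2)) = 22.0966 ~ t(9).
Step 5: Two-sided p-value from the t-distribution with 9 df = 0.000000.
Step 6: alpha = 0.05. reject H0.

rho = 0.9909, p = 0.000000, reject H0 at alpha = 0.05.


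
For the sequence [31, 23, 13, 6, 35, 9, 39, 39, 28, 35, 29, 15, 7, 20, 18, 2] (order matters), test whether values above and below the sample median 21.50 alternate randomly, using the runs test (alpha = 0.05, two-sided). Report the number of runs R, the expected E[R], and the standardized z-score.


Step 1: Compute median = 21.50; label A = above, B = below.
Labels in order: AABBABAAAAABBBBB  (n_A = 8, n_B = 8)
Step 2: Count runs R = 6.
Step 3: Under H0 (random ordering), E[R] = 2*n_A*n_B/(n_A+n_B) + 1 = 2*8*8/16 + 1 = 9.0000.
        Var[R] = 2*n_A*n_B*(2*n_A*n_B - n_A - n_B) / ((n_A+n_B)^2 * (n_A+n_B-1)) = 14336/3840 = 3.7333.
        SD[R] = 1.9322.
Step 4: Continuity-corrected z = (R + 0.5 - E[R]) / SD[R] = (6 + 0.5 - 9.0000) / 1.9322 = -1.2939.
Step 5: Two-sided p-value via normal approximation = 2*(1 - Phi(|z|)) = 0.195709.
Step 6: alpha = 0.05. fail to reject H0.

R = 6, z = -1.2939, p = 0.195709, fail to reject H0.


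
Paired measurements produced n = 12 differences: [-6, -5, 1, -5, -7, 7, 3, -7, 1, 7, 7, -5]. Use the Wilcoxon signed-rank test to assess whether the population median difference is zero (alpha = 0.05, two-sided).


Step 1: Drop any zero differences (none here) and take |d_i|.
|d| = [6, 5, 1, 5, 7, 7, 3, 7, 1, 7, 7, 5]
Step 2: Midrank |d_i| (ties get averaged ranks).
ranks: |6|->7, |5|->5, |1|->1.5, |5|->5, |7|->10, |7|->10, |3|->3, |7|->10, |1|->1.5, |7|->10, |7|->10, |5|->5
Step 3: Attach original signs; sum ranks with positive sign and with negative sign.
W+ = 1.5 + 10 + 3 + 1.5 + 10 + 10 = 36
W- = 7 + 5 + 5 + 10 + 10 + 5 = 42
(Check: W+ + W- = 78 should equal n(n+1)/2 = 78.)
Step 4: Test statistic W = min(W+, W-) = 36.
Step 5: Ties in |d|, so use the tie-corrected normal approximation.
        E[W] = n(n+1)/4 = 12*13/4 = 39.
        Tie groups: |d|=1 (t=2), |d|=5 (t=3), |d|=7 (t=5); sum(t^3 - t) = 150.
        Var[W] = n(n+1)(2n+1)/24 - sum(t^3-t)/48 = 3900/24 - 150/48 = 159.375.
        z = (W - E[W]) / sqrt(Var[W]) = (36 - 39) / 12.6244 = -0.2376.
        Two-sided p = 2*Phi(z) = 0.812164.
Step 6: alpha = 0.05. fail to reject H0.

W+ = 36, W- = 42, W = min = 36, p = 0.812164, fail to reject H0.


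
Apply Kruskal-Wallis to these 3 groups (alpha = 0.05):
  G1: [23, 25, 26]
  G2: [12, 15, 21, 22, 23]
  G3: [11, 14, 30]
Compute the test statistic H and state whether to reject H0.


Step 1: Combine all N = 11 observations and assign midranks.
sorted (value, group, rank): (11,G3,1), (12,G2,2), (14,G3,3), (15,G2,4), (21,G2,5), (22,G2,6), (23,G1,7.5), (23,G2,7.5), (25,G1,9), (26,G1,10), (30,G3,11)
Step 2: Sum ranks within each group.
R_1 = 26.5 (n_1 = 3)
R_2 = 24.5 (n_2 = 5)
R_3 = 15 (n_3 = 3)
Step 3: H = 12/(N(N+1)) * sum(R_i^2/n_i) - 3(N+1)
     = 12/(11*12) * (26.5^2/3 + 24.5^2/5 + 15^2/3) - 3*12
     = 0.090909 * 429.133 - 36
     = 3.012121.
Step 4: Ties present; correction factor C = 1 - 6/(11^3 - 11) = 0.995455. Corrected H = 3.012121 / 0.995455 = 3.025875.
Step 5: Under H0, H ~ chi^2(2); p-value = 0.220262.
Step 6: alpha = 0.05. fail to reject H0.

H = 3.0259, df = 2, p = 0.220262, fail to reject H0.


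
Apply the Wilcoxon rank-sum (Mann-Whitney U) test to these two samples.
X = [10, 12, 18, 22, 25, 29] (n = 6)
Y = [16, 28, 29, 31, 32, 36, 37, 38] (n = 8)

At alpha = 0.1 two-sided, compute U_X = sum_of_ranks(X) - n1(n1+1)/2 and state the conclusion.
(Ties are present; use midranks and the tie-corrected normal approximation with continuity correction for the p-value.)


Step 1: Combine and sort all 14 observations; assign midranks.
sorted (value, group): (10,X), (12,X), (16,Y), (18,X), (22,X), (25,X), (28,Y), (29,X), (29,Y), (31,Y), (32,Y), (36,Y), (37,Y), (38,Y)
ranks: 10->1, 12->2, 16->3, 18->4, 22->5, 25->6, 28->7, 29->8.5, 29->8.5, 31->10, 32->11, 36->12, 37->13, 38->14
Step 2: Rank sum for X: R1 = 1 + 2 + 4 + 5 + 6 + 8.5 = 26.5.
Step 3: U_X = R1 - n1(n1+1)/2 = 26.5 - 6*7/2 = 26.5 - 21 = 5.5.
       U_Y = n1*n2 - U_X = 48 - 5.5 = 42.5.
Step 4: Ties are present, so use the tie-corrected normal approximation (with continuity correction) for the p-value.
Step 5: p-value = 0.020000; compare to alpha = 0.1. reject H0.

U_X = 5.5, p = 0.020000, reject H0 at alpha = 0.1.


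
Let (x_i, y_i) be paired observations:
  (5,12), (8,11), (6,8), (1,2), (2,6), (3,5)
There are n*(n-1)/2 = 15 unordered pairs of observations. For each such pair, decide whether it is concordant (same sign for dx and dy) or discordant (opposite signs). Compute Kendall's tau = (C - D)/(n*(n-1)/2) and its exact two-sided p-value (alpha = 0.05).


Step 1: Enumerate the 15 unordered pairs (i,j) with i<j and classify each by sign(x_j-x_i) * sign(y_j-y_i).
  (1,2):dx=+3,dy=-1->D; (1,3):dx=+1,dy=-4->D; (1,4):dx=-4,dy=-10->C; (1,5):dx=-3,dy=-6->C
  (1,6):dx=-2,dy=-7->C; (2,3):dx=-2,dy=-3->C; (2,4):dx=-7,dy=-9->C; (2,5):dx=-6,dy=-5->C
  (2,6):dx=-5,dy=-6->C; (3,4):dx=-5,dy=-6->C; (3,5):dx=-4,dy=-2->C; (3,6):dx=-3,dy=-3->C
  (4,5):dx=+1,dy=+4->C; (4,6):dx=+2,dy=+3->C; (5,6):dx=+1,dy=-1->D
Step 2: C = 12, D = 3, total pairs = 15.
Step 3: tau = (C - D)/(n(n-1)/2) = (12 - 3)/15 = 0.600000.
Step 4: Exact two-sided p-value (enumerate n! = 720 permutations of y under H0): p = 0.136111.
Step 5: alpha = 0.05. fail to reject H0.

tau_b = 0.6000 (C=12, D=3), p = 0.136111, fail to reject H0.


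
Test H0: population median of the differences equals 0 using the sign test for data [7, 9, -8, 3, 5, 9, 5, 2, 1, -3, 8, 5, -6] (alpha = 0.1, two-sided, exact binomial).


Step 1: Discard zero differences. Original n = 13; n_eff = number of nonzero differences = 13.
Nonzero differences (with sign): +7, +9, -8, +3, +5, +9, +5, +2, +1, -3, +8, +5, -6
Step 2: Count signs: positive = 10, negative = 3.
Step 3: Under H0: P(positive) = 0.5, so the number of positives S ~ Bin(13, 0.5).
Step 4: Two-sided exact p-value = sum of Bin(13,0.5) probabilities at or below the observed probability = 0.092285.
Step 5: alpha = 0.1. reject H0.

n_eff = 13, pos = 10, neg = 3, p = 0.092285, reject H0.


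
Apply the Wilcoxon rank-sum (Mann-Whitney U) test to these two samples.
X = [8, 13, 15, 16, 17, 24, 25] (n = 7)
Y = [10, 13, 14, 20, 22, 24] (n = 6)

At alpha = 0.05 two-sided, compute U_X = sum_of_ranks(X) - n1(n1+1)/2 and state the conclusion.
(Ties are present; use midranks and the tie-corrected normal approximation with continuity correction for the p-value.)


Step 1: Combine and sort all 13 observations; assign midranks.
sorted (value, group): (8,X), (10,Y), (13,X), (13,Y), (14,Y), (15,X), (16,X), (17,X), (20,Y), (22,Y), (24,X), (24,Y), (25,X)
ranks: 8->1, 10->2, 13->3.5, 13->3.5, 14->5, 15->6, 16->7, 17->8, 20->9, 22->10, 24->11.5, 24->11.5, 25->13
Step 2: Rank sum for X: R1 = 1 + 3.5 + 6 + 7 + 8 + 11.5 + 13 = 50.
Step 3: U_X = R1 - n1(n1+1)/2 = 50 - 7*8/2 = 50 - 28 = 22.
       U_Y = n1*n2 - U_X = 42 - 22 = 20.
Step 4: Ties are present, so use the tie-corrected normal approximation (with continuity correction) for the p-value.
Step 5: p-value = 0.942900; compare to alpha = 0.05. fail to reject H0.

U_X = 22, p = 0.942900, fail to reject H0 at alpha = 0.05.


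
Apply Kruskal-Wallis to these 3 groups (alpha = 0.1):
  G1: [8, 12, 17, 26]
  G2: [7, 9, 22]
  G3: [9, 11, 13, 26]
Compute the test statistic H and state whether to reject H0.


Step 1: Combine all N = 11 observations and assign midranks.
sorted (value, group, rank): (7,G2,1), (8,G1,2), (9,G2,3.5), (9,G3,3.5), (11,G3,5), (12,G1,6), (13,G3,7), (17,G1,8), (22,G2,9), (26,G1,10.5), (26,G3,10.5)
Step 2: Sum ranks within each group.
R_1 = 26.5 (n_1 = 4)
R_2 = 13.5 (n_2 = 3)
R_3 = 26 (n_3 = 4)
Step 3: H = 12/(N(N+1)) * sum(R_i^2/n_i) - 3(N+1)
     = 12/(11*12) * (26.5^2/4 + 13.5^2/3 + 26^2/4) - 3*12
     = 0.090909 * 405.312 - 36
     = 0.846591.
Step 4: Ties present; correction factor C = 1 - 12/(11^3 - 11) = 0.990909. Corrected H = 0.846591 / 0.990909 = 0.854358.
Step 5: Under H0, H ~ chi^2(2); p-value = 0.652347.
Step 6: alpha = 0.1. fail to reject H0.

H = 0.8544, df = 2, p = 0.652347, fail to reject H0.


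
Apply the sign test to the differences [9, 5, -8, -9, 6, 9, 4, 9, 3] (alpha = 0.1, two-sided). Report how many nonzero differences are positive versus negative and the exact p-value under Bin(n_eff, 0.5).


Step 1: Discard zero differences. Original n = 9; n_eff = number of nonzero differences = 9.
Nonzero differences (with sign): +9, +5, -8, -9, +6, +9, +4, +9, +3
Step 2: Count signs: positive = 7, negative = 2.
Step 3: Under H0: P(positive) = 0.5, so the number of positives S ~ Bin(9, 0.5).
Step 4: Two-sided exact p-value = sum of Bin(9,0.5) probabilities at or below the observed probability = 0.179688.
Step 5: alpha = 0.1. fail to reject H0.

n_eff = 9, pos = 7, neg = 2, p = 0.179688, fail to reject H0.


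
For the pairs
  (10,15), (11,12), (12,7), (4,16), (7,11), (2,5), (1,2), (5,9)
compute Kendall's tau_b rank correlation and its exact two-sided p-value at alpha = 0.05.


Step 1: Enumerate the 28 unordered pairs (i,j) with i<j and classify each by sign(x_j-x_i) * sign(y_j-y_i).
  (1,2):dx=+1,dy=-3->D; (1,3):dx=+2,dy=-8->D; (1,4):dx=-6,dy=+1->D; (1,5):dx=-3,dy=-4->C
  (1,6):dx=-8,dy=-10->C; (1,7):dx=-9,dy=-13->C; (1,8):dx=-5,dy=-6->C; (2,3):dx=+1,dy=-5->D
  (2,4):dx=-7,dy=+4->D; (2,5):dx=-4,dy=-1->C; (2,6):dx=-9,dy=-7->C; (2,7):dx=-10,dy=-10->C
  (2,8):dx=-6,dy=-3->C; (3,4):dx=-8,dy=+9->D; (3,5):dx=-5,dy=+4->D; (3,6):dx=-10,dy=-2->C
  (3,7):dx=-11,dy=-5->C; (3,8):dx=-7,dy=+2->D; (4,5):dx=+3,dy=-5->D; (4,6):dx=-2,dy=-11->C
  (4,7):dx=-3,dy=-14->C; (4,8):dx=+1,dy=-7->D; (5,6):dx=-5,dy=-6->C; (5,7):dx=-6,dy=-9->C
  (5,8):dx=-2,dy=-2->C; (6,7):dx=-1,dy=-3->C; (6,8):dx=+3,dy=+4->C; (7,8):dx=+4,dy=+7->C
Step 2: C = 18, D = 10, total pairs = 28.
Step 3: tau = (C - D)/(n(n-1)/2) = (18 - 10)/28 = 0.285714.
Step 4: Exact two-sided p-value (enumerate n! = 40320 permutations of y under H0): p = 0.398760.
Step 5: alpha = 0.05. fail to reject H0.

tau_b = 0.2857 (C=18, D=10), p = 0.398760, fail to reject H0.


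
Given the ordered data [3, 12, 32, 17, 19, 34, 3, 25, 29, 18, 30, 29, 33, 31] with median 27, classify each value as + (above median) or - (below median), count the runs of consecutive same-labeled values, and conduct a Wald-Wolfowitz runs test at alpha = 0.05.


Step 1: Compute median = 27; label A = above, B = below.
Labels in order: BBABBABBABAAAA  (n_A = 7, n_B = 7)
Step 2: Count runs R = 8.
Step 3: Under H0 (random ordering), E[R] = 2*n_A*n_B/(n_A+n_B) + 1 = 2*7*7/14 + 1 = 8.0000.
        Var[R] = 2*n_A*n_B*(2*n_A*n_B - n_A - n_B) / ((n_A+n_B)^2 * (n_A+n_B-1)) = 8232/2548 = 3.2308.
        SD[R] = 1.7974.
Step 4: R = E[R], so z = 0 with no continuity correction.
Step 5: Two-sided p-value via normal approximation = 2*(1 - Phi(|z|)) = 1.000000.
Step 6: alpha = 0.05. fail to reject H0.

R = 8, z = 0.0000, p = 1.000000, fail to reject H0.


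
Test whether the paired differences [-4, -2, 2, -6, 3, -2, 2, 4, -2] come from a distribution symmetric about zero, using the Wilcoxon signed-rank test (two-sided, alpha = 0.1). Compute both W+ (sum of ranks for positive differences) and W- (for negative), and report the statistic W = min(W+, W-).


Step 1: Drop any zero differences (none here) and take |d_i|.
|d| = [4, 2, 2, 6, 3, 2, 2, 4, 2]
Step 2: Midrank |d_i| (ties get averaged ranks).
ranks: |4|->7.5, |2|->3, |2|->3, |6|->9, |3|->6, |2|->3, |2|->3, |4|->7.5, |2|->3
Step 3: Attach original signs; sum ranks with positive sign and with negative sign.
W+ = 3 + 6 + 3 + 7.5 = 19.5
W- = 7.5 + 3 + 9 + 3 + 3 = 25.5
(Check: W+ + W- = 45 should equal n(n+1)/2 = 45.)
Step 4: Test statistic W = min(W+, W-) = 19.5.
Step 5: Ties in |d|, so use the tie-corrected normal approximation.
        E[W] = n(n+1)/4 = 9*10/4 = 22.5.
        Tie groups: |d|=2 (t=5), |d|=4 (t=2); sum(t^3 - t) = 126.
        Var[W] = n(n+1)(2n+1)/24 - sum(t^3-t)/48 = 1710/24 - 126/48 = 68.625.
        z = (W - E[W]) / sqrt(Var[W]) = (19.5 - 22.5) / 8.2840 = -0.3621.
        Two-sided p = 2*Phi(z) = 0.717245.
Step 6: alpha = 0.1. fail to reject H0.

W+ = 19.5, W- = 25.5, W = min = 19.5, p = 0.717245, fail to reject H0.


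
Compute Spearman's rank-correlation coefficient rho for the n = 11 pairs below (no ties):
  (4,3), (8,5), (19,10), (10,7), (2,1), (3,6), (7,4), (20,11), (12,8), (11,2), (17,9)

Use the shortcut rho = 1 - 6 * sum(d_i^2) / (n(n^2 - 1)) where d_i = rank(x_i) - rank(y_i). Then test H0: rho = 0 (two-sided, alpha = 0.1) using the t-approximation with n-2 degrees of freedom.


Step 1: Rank x and y separately (midranks; no ties here).
rank(x): 4->3, 8->5, 19->10, 10->6, 2->1, 3->2, 7->4, 20->11, 12->8, 11->7, 17->9
rank(y): 3->3, 5->5, 10->10, 7->7, 1->1, 6->6, 4->4, 11->11, 8->8, 2->2, 9->9
Step 2: d_i = R_x(i) - R_y(i); compute d_i^2.
  (3-3)^2=0, (5-5)^2=0, (10-10)^2=0, (6-7)^2=1, (1-1)^2=0, (2-6)^2=16, (4-4)^2=0, (11-11)^2=0, (8-8)^2=0, (7-2)^2=25, (9-9)^2=0
sum(d^2) = 42.
Step 3: rho = 1 - 6*42 / (11*(11^2 - 1)) = 1 - 252/1320 = 0.809091.
Step 4: Under H0, t = rho * sqrt((n-2)/(1-rho^2)) = 4.1302 ~ t(9).
Step 5: Two-sided p-value from the t-distribution with 9 df = 0.002559.
Step 6: alpha = 0.1. reject H0.

rho = 0.8091, p = 0.002559, reject H0 at alpha = 0.1.


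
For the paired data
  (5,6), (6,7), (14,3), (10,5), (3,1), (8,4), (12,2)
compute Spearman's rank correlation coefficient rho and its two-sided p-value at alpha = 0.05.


Step 1: Rank x and y separately (midranks; no ties here).
rank(x): 5->2, 6->3, 14->7, 10->5, 3->1, 8->4, 12->6
rank(y): 6->6, 7->7, 3->3, 5->5, 1->1, 4->4, 2->2
Step 2: d_i = R_x(i) - R_y(i); compute d_i^2.
  (2-6)^2=16, (3-7)^2=16, (7-3)^2=16, (5-5)^2=0, (1-1)^2=0, (4-4)^2=0, (6-2)^2=16
sum(d^2) = 64.
Step 3: rho = 1 - 6*64 / (7*(7^2 - 1)) = 1 - 384/336 = -0.142857.
Step 4: Under H0, t = rho * sqrt((n-2)/(1-rho^2)) = -0.3227 ~ t(5).
Step 5: Two-sided p-value from the t-distribution with 5 df = 0.759945.
Step 6: alpha = 0.05. fail to reject H0.

rho = -0.1429, p = 0.759945, fail to reject H0 at alpha = 0.05.


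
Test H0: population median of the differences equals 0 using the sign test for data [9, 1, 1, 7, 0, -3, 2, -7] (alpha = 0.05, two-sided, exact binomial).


Step 1: Discard zero differences. Original n = 8; n_eff = number of nonzero differences = 7.
Nonzero differences (with sign): +9, +1, +1, +7, -3, +2, -7
Step 2: Count signs: positive = 5, negative = 2.
Step 3: Under H0: P(positive) = 0.5, so the number of positives S ~ Bin(7, 0.5).
Step 4: Two-sided exact p-value = sum of Bin(7,0.5) probabilities at or below the observed probability = 0.453125.
Step 5: alpha = 0.05. fail to reject H0.

n_eff = 7, pos = 5, neg = 2, p = 0.453125, fail to reject H0.


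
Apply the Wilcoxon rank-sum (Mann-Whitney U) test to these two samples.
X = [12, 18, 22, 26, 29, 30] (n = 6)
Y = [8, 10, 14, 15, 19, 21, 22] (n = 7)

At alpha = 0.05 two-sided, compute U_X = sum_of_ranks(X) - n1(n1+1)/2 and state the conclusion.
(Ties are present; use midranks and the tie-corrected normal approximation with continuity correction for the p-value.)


Step 1: Combine and sort all 13 observations; assign midranks.
sorted (value, group): (8,Y), (10,Y), (12,X), (14,Y), (15,Y), (18,X), (19,Y), (21,Y), (22,X), (22,Y), (26,X), (29,X), (30,X)
ranks: 8->1, 10->2, 12->3, 14->4, 15->5, 18->6, 19->7, 21->8, 22->9.5, 22->9.5, 26->11, 29->12, 30->13
Step 2: Rank sum for X: R1 = 3 + 6 + 9.5 + 11 + 12 + 13 = 54.5.
Step 3: U_X = R1 - n1(n1+1)/2 = 54.5 - 6*7/2 = 54.5 - 21 = 33.5.
       U_Y = n1*n2 - U_X = 42 - 33.5 = 8.5.
Step 4: Ties are present, so use the tie-corrected normal approximation (with continuity correction) for the p-value.
Step 5: p-value = 0.086044; compare to alpha = 0.05. fail to reject H0.

U_X = 33.5, p = 0.086044, fail to reject H0 at alpha = 0.05.


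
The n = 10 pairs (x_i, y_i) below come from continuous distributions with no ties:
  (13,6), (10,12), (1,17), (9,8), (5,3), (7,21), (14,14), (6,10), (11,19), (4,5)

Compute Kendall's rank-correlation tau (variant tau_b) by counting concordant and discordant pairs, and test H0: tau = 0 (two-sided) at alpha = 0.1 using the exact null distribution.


Step 1: Enumerate the 45 unordered pairs (i,j) with i<j and classify each by sign(x_j-x_i) * sign(y_j-y_i).
  (1,2):dx=-3,dy=+6->D; (1,3):dx=-12,dy=+11->D; (1,4):dx=-4,dy=+2->D; (1,5):dx=-8,dy=-3->C
  (1,6):dx=-6,dy=+15->D; (1,7):dx=+1,dy=+8->C; (1,8):dx=-7,dy=+4->D; (1,9):dx=-2,dy=+13->D
  (1,10):dx=-9,dy=-1->C; (2,3):dx=-9,dy=+5->D; (2,4):dx=-1,dy=-4->C; (2,5):dx=-5,dy=-9->C
  (2,6):dx=-3,dy=+9->D; (2,7):dx=+4,dy=+2->C; (2,8):dx=-4,dy=-2->C; (2,9):dx=+1,dy=+7->C
  (2,10):dx=-6,dy=-7->C; (3,4):dx=+8,dy=-9->D; (3,5):dx=+4,dy=-14->D; (3,6):dx=+6,dy=+4->C
  (3,7):dx=+13,dy=-3->D; (3,8):dx=+5,dy=-7->D; (3,9):dx=+10,dy=+2->C; (3,10):dx=+3,dy=-12->D
  (4,5):dx=-4,dy=-5->C; (4,6):dx=-2,dy=+13->D; (4,7):dx=+5,dy=+6->C; (4,8):dx=-3,dy=+2->D
  (4,9):dx=+2,dy=+11->C; (4,10):dx=-5,dy=-3->C; (5,6):dx=+2,dy=+18->C; (5,7):dx=+9,dy=+11->C
  (5,8):dx=+1,dy=+7->C; (5,9):dx=+6,dy=+16->C; (5,10):dx=-1,dy=+2->D; (6,7):dx=+7,dy=-7->D
  (6,8):dx=-1,dy=-11->C; (6,9):dx=+4,dy=-2->D; (6,10):dx=-3,dy=-16->C; (7,8):dx=-8,dy=-4->C
  (7,9):dx=-3,dy=+5->D; (7,10):dx=-10,dy=-9->C; (8,9):dx=+5,dy=+9->C; (8,10):dx=-2,dy=-5->C
  (9,10):dx=-7,dy=-14->C
Step 2: C = 26, D = 19, total pairs = 45.
Step 3: tau = (C - D)/(n(n-1)/2) = (26 - 19)/45 = 0.155556.
Step 4: Exact two-sided p-value (enumerate n! = 3628800 permutations of y under H0): p = 0.600654.
Step 5: alpha = 0.1. fail to reject H0.

tau_b = 0.1556 (C=26, D=19), p = 0.600654, fail to reject H0.


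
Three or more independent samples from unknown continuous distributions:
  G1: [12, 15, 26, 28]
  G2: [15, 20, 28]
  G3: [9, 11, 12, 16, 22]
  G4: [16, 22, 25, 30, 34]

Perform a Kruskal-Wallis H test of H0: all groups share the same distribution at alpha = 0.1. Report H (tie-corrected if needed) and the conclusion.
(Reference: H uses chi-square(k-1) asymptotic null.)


Step 1: Combine all N = 17 observations and assign midranks.
sorted (value, group, rank): (9,G3,1), (11,G3,2), (12,G1,3.5), (12,G3,3.5), (15,G1,5.5), (15,G2,5.5), (16,G3,7.5), (16,G4,7.5), (20,G2,9), (22,G3,10.5), (22,G4,10.5), (25,G4,12), (26,G1,13), (28,G1,14.5), (28,G2,14.5), (30,G4,16), (34,G4,17)
Step 2: Sum ranks within each group.
R_1 = 36.5 (n_1 = 4)
R_2 = 29 (n_2 = 3)
R_3 = 24.5 (n_3 = 5)
R_4 = 63 (n_4 = 5)
Step 3: H = 12/(N(N+1)) * sum(R_i^2/n_i) - 3(N+1)
     = 12/(17*18) * (36.5^2/4 + 29^2/3 + 24.5^2/5 + 63^2/5) - 3*18
     = 0.039216 * 1527.25 - 54
     = 5.891993.
Step 4: Ties present; correction factor C = 1 - 30/(17^3 - 17) = 0.993873. Corrected H = 5.891993 / 0.993873 = 5.928319.
Step 5: Under H0, H ~ chi^2(3); p-value = 0.115150.
Step 6: alpha = 0.1. fail to reject H0.

H = 5.9283, df = 3, p = 0.115150, fail to reject H0.


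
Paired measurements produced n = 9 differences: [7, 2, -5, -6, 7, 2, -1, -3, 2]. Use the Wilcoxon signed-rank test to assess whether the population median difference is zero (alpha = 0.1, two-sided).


Step 1: Drop any zero differences (none here) and take |d_i|.
|d| = [7, 2, 5, 6, 7, 2, 1, 3, 2]
Step 2: Midrank |d_i| (ties get averaged ranks).
ranks: |7|->8.5, |2|->3, |5|->6, |6|->7, |7|->8.5, |2|->3, |1|->1, |3|->5, |2|->3
Step 3: Attach original signs; sum ranks with positive sign and with negative sign.
W+ = 8.5 + 3 + 8.5 + 3 + 3 = 26
W- = 6 + 7 + 1 + 5 = 19
(Check: W+ + W- = 45 should equal n(n+1)/2 = 45.)
Step 4: Test statistic W = min(W+, W-) = 19.
Step 5: Ties in |d|, so use the tie-corrected normal approximation.
        E[W] = n(n+1)/4 = 9*10/4 = 22.5.
        Tie groups: |d|=2 (t=3), |d|=7 (t=2); sum(t^3 - t) = 30.
        Var[W] = n(n+1)(2n+1)/24 - sum(t^3-t)/48 = 1710/24 - 30/48 = 70.625.
        z = (W - E[W]) / sqrt(Var[W]) = (19 - 22.5) / 8.4039 = -0.4165.
        Two-sided p = 2*Phi(z) = 0.677063.
Step 6: alpha = 0.1. fail to reject H0.

W+ = 26, W- = 19, W = min = 19, p = 0.677063, fail to reject H0.


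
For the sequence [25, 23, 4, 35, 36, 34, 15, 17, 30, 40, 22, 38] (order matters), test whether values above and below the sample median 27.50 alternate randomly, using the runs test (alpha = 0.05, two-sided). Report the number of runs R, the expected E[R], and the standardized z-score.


Step 1: Compute median = 27.50; label A = above, B = below.
Labels in order: BBBAAABBAABA  (n_A = 6, n_B = 6)
Step 2: Count runs R = 6.
Step 3: Under H0 (random ordering), E[R] = 2*n_A*n_B/(n_A+n_B) + 1 = 2*6*6/12 + 1 = 7.0000.
        Var[R] = 2*n_A*n_B*(2*n_A*n_B - n_A - n_B) / ((n_A+n_B)^2 * (n_A+n_B-1)) = 4320/1584 = 2.7273.
        SD[R] = 1.6514.
Step 4: Continuity-corrected z = (R + 0.5 - E[R]) / SD[R] = (6 + 0.5 - 7.0000) / 1.6514 = -0.3028.
Step 5: Two-sided p-value via normal approximation = 2*(1 - Phi(|z|)) = 0.762069.
Step 6: alpha = 0.05. fail to reject H0.

R = 6, z = -0.3028, p = 0.762069, fail to reject H0.


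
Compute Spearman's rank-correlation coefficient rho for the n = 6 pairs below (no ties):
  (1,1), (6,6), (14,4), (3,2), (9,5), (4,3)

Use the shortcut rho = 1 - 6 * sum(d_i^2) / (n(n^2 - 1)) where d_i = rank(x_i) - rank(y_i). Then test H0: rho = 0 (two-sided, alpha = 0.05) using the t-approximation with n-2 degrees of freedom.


Step 1: Rank x and y separately (midranks; no ties here).
rank(x): 1->1, 6->4, 14->6, 3->2, 9->5, 4->3
rank(y): 1->1, 6->6, 4->4, 2->2, 5->5, 3->3
Step 2: d_i = R_x(i) - R_y(i); compute d_i^2.
  (1-1)^2=0, (4-6)^2=4, (6-4)^2=4, (2-2)^2=0, (5-5)^2=0, (3-3)^2=0
sum(d^2) = 8.
Step 3: rho = 1 - 6*8 / (6*(6^2 - 1)) = 1 - 48/210 = 0.771429.
Step 4: Under H0, t = rho * sqrt((n-2)/(1-rho^2)) = 2.4247 ~ t(4).
Step 5: Two-sided p-value from the t-distribution with 4 df = 0.072397.
Step 6: alpha = 0.05. fail to reject H0.

rho = 0.7714, p = 0.072397, fail to reject H0 at alpha = 0.05.


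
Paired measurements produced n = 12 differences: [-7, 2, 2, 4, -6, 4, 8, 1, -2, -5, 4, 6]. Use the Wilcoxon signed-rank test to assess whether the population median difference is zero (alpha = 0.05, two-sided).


Step 1: Drop any zero differences (none here) and take |d_i|.
|d| = [7, 2, 2, 4, 6, 4, 8, 1, 2, 5, 4, 6]
Step 2: Midrank |d_i| (ties get averaged ranks).
ranks: |7|->11, |2|->3, |2|->3, |4|->6, |6|->9.5, |4|->6, |8|->12, |1|->1, |2|->3, |5|->8, |4|->6, |6|->9.5
Step 3: Attach original signs; sum ranks with positive sign and with negative sign.
W+ = 3 + 3 + 6 + 6 + 12 + 1 + 6 + 9.5 = 46.5
W- = 11 + 9.5 + 3 + 8 = 31.5
(Check: W+ + W- = 78 should equal n(n+1)/2 = 78.)
Step 4: Test statistic W = min(W+, W-) = 31.5.
Step 5: Ties in |d|, so use the tie-corrected normal approximation.
        E[W] = n(n+1)/4 = 12*13/4 = 39.
        Tie groups: |d|=2 (t=3), |d|=4 (t=3), |d|=6 (t=2); sum(t^3 - t) = 54.
        Var[W] = n(n+1)(2n+1)/24 - sum(t^3-t)/48 = 3900/24 - 54/48 = 161.375.
        z = (W - E[W]) / sqrt(Var[W]) = (31.5 - 39) / 12.7033 = -0.5904.
        Two-sided p = 2*Phi(z) = 0.554925.
Step 6: alpha = 0.05. fail to reject H0.

W+ = 46.5, W- = 31.5, W = min = 31.5, p = 0.554925, fail to reject H0.


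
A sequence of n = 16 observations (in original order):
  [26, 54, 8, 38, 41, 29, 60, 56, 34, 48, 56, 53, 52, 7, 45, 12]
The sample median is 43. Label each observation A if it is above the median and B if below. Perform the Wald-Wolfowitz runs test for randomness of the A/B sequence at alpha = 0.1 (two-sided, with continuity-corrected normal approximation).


Step 1: Compute median = 43; label A = above, B = below.
Labels in order: BABBBBAABAAAABAB  (n_A = 8, n_B = 8)
Step 2: Count runs R = 9.
Step 3: Under H0 (random ordering), E[R] = 2*n_A*n_B/(n_A+n_B) + 1 = 2*8*8/16 + 1 = 9.0000.
        Var[R] = 2*n_A*n_B*(2*n_A*n_B - n_A - n_B) / ((n_A+n_B)^2 * (n_A+n_B-1)) = 14336/3840 = 3.7333.
        SD[R] = 1.9322.
Step 4: R = E[R], so z = 0 with no continuity correction.
Step 5: Two-sided p-value via normal approximation = 2*(1 - Phi(|z|)) = 1.000000.
Step 6: alpha = 0.1. fail to reject H0.

R = 9, z = 0.0000, p = 1.000000, fail to reject H0.


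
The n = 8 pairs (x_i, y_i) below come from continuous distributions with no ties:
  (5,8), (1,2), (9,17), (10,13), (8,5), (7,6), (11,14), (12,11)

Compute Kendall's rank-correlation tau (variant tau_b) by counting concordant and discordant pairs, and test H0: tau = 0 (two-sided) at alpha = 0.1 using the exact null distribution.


Step 1: Enumerate the 28 unordered pairs (i,j) with i<j and classify each by sign(x_j-x_i) * sign(y_j-y_i).
  (1,2):dx=-4,dy=-6->C; (1,3):dx=+4,dy=+9->C; (1,4):dx=+5,dy=+5->C; (1,5):dx=+3,dy=-3->D
  (1,6):dx=+2,dy=-2->D; (1,7):dx=+6,dy=+6->C; (1,8):dx=+7,dy=+3->C; (2,3):dx=+8,dy=+15->C
  (2,4):dx=+9,dy=+11->C; (2,5):dx=+7,dy=+3->C; (2,6):dx=+6,dy=+4->C; (2,7):dx=+10,dy=+12->C
  (2,8):dx=+11,dy=+9->C; (3,4):dx=+1,dy=-4->D; (3,5):dx=-1,dy=-12->C; (3,6):dx=-2,dy=-11->C
  (3,7):dx=+2,dy=-3->D; (3,8):dx=+3,dy=-6->D; (4,5):dx=-2,dy=-8->C; (4,6):dx=-3,dy=-7->C
  (4,7):dx=+1,dy=+1->C; (4,8):dx=+2,dy=-2->D; (5,6):dx=-1,dy=+1->D; (5,7):dx=+3,dy=+9->C
  (5,8):dx=+4,dy=+6->C; (6,7):dx=+4,dy=+8->C; (6,8):dx=+5,dy=+5->C; (7,8):dx=+1,dy=-3->D
Step 2: C = 20, D = 8, total pairs = 28.
Step 3: tau = (C - D)/(n(n-1)/2) = (20 - 8)/28 = 0.428571.
Step 4: Exact two-sided p-value (enumerate n! = 40320 permutations of y under H0): p = 0.178869.
Step 5: alpha = 0.1. fail to reject H0.

tau_b = 0.4286 (C=20, D=8), p = 0.178869, fail to reject H0.


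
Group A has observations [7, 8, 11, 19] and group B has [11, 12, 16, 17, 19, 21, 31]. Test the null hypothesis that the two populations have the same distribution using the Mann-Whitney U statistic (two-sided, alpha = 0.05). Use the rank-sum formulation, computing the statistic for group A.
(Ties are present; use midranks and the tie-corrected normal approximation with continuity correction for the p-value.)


Step 1: Combine and sort all 11 observations; assign midranks.
sorted (value, group): (7,X), (8,X), (11,X), (11,Y), (12,Y), (16,Y), (17,Y), (19,X), (19,Y), (21,Y), (31,Y)
ranks: 7->1, 8->2, 11->3.5, 11->3.5, 12->5, 16->6, 17->7, 19->8.5, 19->8.5, 21->10, 31->11
Step 2: Rank sum for X: R1 = 1 + 2 + 3.5 + 8.5 = 15.
Step 3: U_X = R1 - n1(n1+1)/2 = 15 - 4*5/2 = 15 - 10 = 5.
       U_Y = n1*n2 - U_X = 28 - 5 = 23.
Step 4: Ties are present, so use the tie-corrected normal approximation (with continuity correction) for the p-value.
Step 5: p-value = 0.106592; compare to alpha = 0.05. fail to reject H0.

U_X = 5, p = 0.106592, fail to reject H0 at alpha = 0.05.


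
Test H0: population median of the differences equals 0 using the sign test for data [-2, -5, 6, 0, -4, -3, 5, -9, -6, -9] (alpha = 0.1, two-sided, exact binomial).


Step 1: Discard zero differences. Original n = 10; n_eff = number of nonzero differences = 9.
Nonzero differences (with sign): -2, -5, +6, -4, -3, +5, -9, -6, -9
Step 2: Count signs: positive = 2, negative = 7.
Step 3: Under H0: P(positive) = 0.5, so the number of positives S ~ Bin(9, 0.5).
Step 4: Two-sided exact p-value = sum of Bin(9,0.5) probabilities at or below the observed probability = 0.179688.
Step 5: alpha = 0.1. fail to reject H0.

n_eff = 9, pos = 2, neg = 7, p = 0.179688, fail to reject H0.


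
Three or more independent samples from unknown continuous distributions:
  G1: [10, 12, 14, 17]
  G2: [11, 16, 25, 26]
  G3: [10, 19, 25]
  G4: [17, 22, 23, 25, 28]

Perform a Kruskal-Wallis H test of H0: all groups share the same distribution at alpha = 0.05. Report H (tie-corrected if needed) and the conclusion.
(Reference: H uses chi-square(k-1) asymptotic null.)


Step 1: Combine all N = 16 observations and assign midranks.
sorted (value, group, rank): (10,G1,1.5), (10,G3,1.5), (11,G2,3), (12,G1,4), (14,G1,5), (16,G2,6), (17,G1,7.5), (17,G4,7.5), (19,G3,9), (22,G4,10), (23,G4,11), (25,G2,13), (25,G3,13), (25,G4,13), (26,G2,15), (28,G4,16)
Step 2: Sum ranks within each group.
R_1 = 18 (n_1 = 4)
R_2 = 37 (n_2 = 4)
R_3 = 23.5 (n_3 = 3)
R_4 = 57.5 (n_4 = 5)
Step 3: H = 12/(N(N+1)) * sum(R_i^2/n_i) - 3(N+1)
     = 12/(16*17) * (18^2/4 + 37^2/4 + 23.5^2/3 + 57.5^2/5) - 3*17
     = 0.044118 * 1268.58 - 51
     = 4.966912.
Step 4: Ties present; correction factor C = 1 - 36/(16^3 - 16) = 0.991176. Corrected H = 4.966912 / 0.991176 = 5.011128.
Step 5: Under H0, H ~ chi^2(3); p-value = 0.170984.
Step 6: alpha = 0.05. fail to reject H0.

H = 5.0111, df = 3, p = 0.170984, fail to reject H0.


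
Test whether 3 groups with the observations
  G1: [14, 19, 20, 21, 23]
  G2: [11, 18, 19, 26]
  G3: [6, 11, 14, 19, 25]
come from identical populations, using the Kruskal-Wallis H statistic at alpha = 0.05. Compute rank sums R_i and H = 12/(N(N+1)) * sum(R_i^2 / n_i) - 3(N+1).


Step 1: Combine all N = 14 observations and assign midranks.
sorted (value, group, rank): (6,G3,1), (11,G2,2.5), (11,G3,2.5), (14,G1,4.5), (14,G3,4.5), (18,G2,6), (19,G1,8), (19,G2,8), (19,G3,8), (20,G1,10), (21,G1,11), (23,G1,12), (25,G3,13), (26,G2,14)
Step 2: Sum ranks within each group.
R_1 = 45.5 (n_1 = 5)
R_2 = 30.5 (n_2 = 4)
R_3 = 29 (n_3 = 5)
Step 3: H = 12/(N(N+1)) * sum(R_i^2/n_i) - 3(N+1)
     = 12/(14*15) * (45.5^2/5 + 30.5^2/4 + 29^2/5) - 3*15
     = 0.057143 * 814.812 - 45
     = 1.560714.
Step 4: Ties present; correction factor C = 1 - 36/(14^3 - 14) = 0.986813. Corrected H = 1.560714 / 0.986813 = 1.581570.
Step 5: Under H0, H ~ chi^2(2); p-value = 0.453489.
Step 6: alpha = 0.05. fail to reject H0.

H = 1.5816, df = 2, p = 0.453489, fail to reject H0.


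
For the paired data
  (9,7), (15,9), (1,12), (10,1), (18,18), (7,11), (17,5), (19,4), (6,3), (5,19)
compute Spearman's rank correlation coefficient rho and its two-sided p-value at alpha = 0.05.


Step 1: Rank x and y separately (midranks; no ties here).
rank(x): 9->5, 15->7, 1->1, 10->6, 18->9, 7->4, 17->8, 19->10, 6->3, 5->2
rank(y): 7->5, 9->6, 12->8, 1->1, 18->9, 11->7, 5->4, 4->3, 3->2, 19->10
Step 2: d_i = R_x(i) - R_y(i); compute d_i^2.
  (5-5)^2=0, (7-6)^2=1, (1-8)^2=49, (6-1)^2=25, (9-9)^2=0, (4-7)^2=9, (8-4)^2=16, (10-3)^2=49, (3-2)^2=1, (2-10)^2=64
sum(d^2) = 214.
Step 3: rho = 1 - 6*214 / (10*(10^2 - 1)) = 1 - 1284/990 = -0.296970.
Step 4: Under H0, t = rho * sqrt((n-2)/(1-rho^2)) = -0.8796 ~ t(8).
Step 5: Two-sided p-value from the t-distribution with 8 df = 0.404702.
Step 6: alpha = 0.05. fail to reject H0.

rho = -0.2970, p = 0.404702, fail to reject H0 at alpha = 0.05.


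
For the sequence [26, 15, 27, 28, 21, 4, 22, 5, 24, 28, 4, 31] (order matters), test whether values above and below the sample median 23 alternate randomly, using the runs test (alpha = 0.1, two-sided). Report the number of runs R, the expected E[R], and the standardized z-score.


Step 1: Compute median = 23; label A = above, B = below.
Labels in order: ABAABBBBAABA  (n_A = 6, n_B = 6)
Step 2: Count runs R = 7.
Step 3: Under H0 (random ordering), E[R] = 2*n_A*n_B/(n_A+n_B) + 1 = 2*6*6/12 + 1 = 7.0000.
        Var[R] = 2*n_A*n_B*(2*n_A*n_B - n_A - n_B) / ((n_A+n_B)^2 * (n_A+n_B-1)) = 4320/1584 = 2.7273.
        SD[R] = 1.6514.
Step 4: R = E[R], so z = 0 with no continuity correction.
Step 5: Two-sided p-value via normal approximation = 2*(1 - Phi(|z|)) = 1.000000.
Step 6: alpha = 0.1. fail to reject H0.

R = 7, z = 0.0000, p = 1.000000, fail to reject H0.


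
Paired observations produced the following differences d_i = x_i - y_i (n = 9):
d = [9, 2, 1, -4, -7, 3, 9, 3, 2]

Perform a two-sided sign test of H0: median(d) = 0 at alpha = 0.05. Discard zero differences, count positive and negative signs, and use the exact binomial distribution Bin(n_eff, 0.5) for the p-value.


Step 1: Discard zero differences. Original n = 9; n_eff = number of nonzero differences = 9.
Nonzero differences (with sign): +9, +2, +1, -4, -7, +3, +9, +3, +2
Step 2: Count signs: positive = 7, negative = 2.
Step 3: Under H0: P(positive) = 0.5, so the number of positives S ~ Bin(9, 0.5).
Step 4: Two-sided exact p-value = sum of Bin(9,0.5) probabilities at or below the observed probability = 0.179688.
Step 5: alpha = 0.05. fail to reject H0.

n_eff = 9, pos = 7, neg = 2, p = 0.179688, fail to reject H0.


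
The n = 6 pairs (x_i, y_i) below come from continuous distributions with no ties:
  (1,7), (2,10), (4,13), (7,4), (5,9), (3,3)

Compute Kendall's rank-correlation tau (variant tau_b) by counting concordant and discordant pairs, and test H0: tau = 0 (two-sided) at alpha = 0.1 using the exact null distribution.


Step 1: Enumerate the 15 unordered pairs (i,j) with i<j and classify each by sign(x_j-x_i) * sign(y_j-y_i).
  (1,2):dx=+1,dy=+3->C; (1,3):dx=+3,dy=+6->C; (1,4):dx=+6,dy=-3->D; (1,5):dx=+4,dy=+2->C
  (1,6):dx=+2,dy=-4->D; (2,3):dx=+2,dy=+3->C; (2,4):dx=+5,dy=-6->D; (2,5):dx=+3,dy=-1->D
  (2,6):dx=+1,dy=-7->D; (3,4):dx=+3,dy=-9->D; (3,5):dx=+1,dy=-4->D; (3,6):dx=-1,dy=-10->C
  (4,5):dx=-2,dy=+5->D; (4,6):dx=-4,dy=-1->C; (5,6):dx=-2,dy=-6->C
Step 2: C = 7, D = 8, total pairs = 15.
Step 3: tau = (C - D)/(n(n-1)/2) = (7 - 8)/15 = -0.066667.
Step 4: Exact two-sided p-value (enumerate n! = 720 permutations of y under H0): p = 1.000000.
Step 5: alpha = 0.1. fail to reject H0.

tau_b = -0.0667 (C=7, D=8), p = 1.000000, fail to reject H0.


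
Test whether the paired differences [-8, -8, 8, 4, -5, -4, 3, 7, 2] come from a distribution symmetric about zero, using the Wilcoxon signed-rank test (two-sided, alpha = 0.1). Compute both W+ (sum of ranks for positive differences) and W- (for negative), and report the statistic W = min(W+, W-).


Step 1: Drop any zero differences (none here) and take |d_i|.
|d| = [8, 8, 8, 4, 5, 4, 3, 7, 2]
Step 2: Midrank |d_i| (ties get averaged ranks).
ranks: |8|->8, |8|->8, |8|->8, |4|->3.5, |5|->5, |4|->3.5, |3|->2, |7|->6, |2|->1
Step 3: Attach original signs; sum ranks with positive sign and with negative sign.
W+ = 8 + 3.5 + 2 + 6 + 1 = 20.5
W- = 8 + 8 + 5 + 3.5 = 24.5
(Check: W+ + W- = 45 should equal n(n+1)/2 = 45.)
Step 4: Test statistic W = min(W+, W-) = 20.5.
Step 5: Ties in |d|, so use the tie-corrected normal approximation.
        E[W] = n(n+1)/4 = 9*10/4 = 22.5.
        Tie groups: |d|=4 (t=2), |d|=8 (t=3); sum(t^3 - t) = 30.
        Var[W] = n(n+1)(2n+1)/24 - sum(t^3-t)/48 = 1710/24 - 30/48 = 70.625.
        z = (W - E[W]) / sqrt(Var[W]) = (20.5 - 22.5) / 8.4039 = -0.2380.
        Two-sided p = 2*Phi(z) = 0.811892.
Step 6: alpha = 0.1. fail to reject H0.

W+ = 20.5, W- = 24.5, W = min = 20.5, p = 0.811892, fail to reject H0.


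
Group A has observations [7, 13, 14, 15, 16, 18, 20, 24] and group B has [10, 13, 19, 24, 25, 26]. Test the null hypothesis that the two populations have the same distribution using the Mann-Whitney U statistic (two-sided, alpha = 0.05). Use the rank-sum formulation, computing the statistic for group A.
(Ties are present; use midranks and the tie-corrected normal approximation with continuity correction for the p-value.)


Step 1: Combine and sort all 14 observations; assign midranks.
sorted (value, group): (7,X), (10,Y), (13,X), (13,Y), (14,X), (15,X), (16,X), (18,X), (19,Y), (20,X), (24,X), (24,Y), (25,Y), (26,Y)
ranks: 7->1, 10->2, 13->3.5, 13->3.5, 14->5, 15->6, 16->7, 18->8, 19->9, 20->10, 24->11.5, 24->11.5, 25->13, 26->14
Step 2: Rank sum for X: R1 = 1 + 3.5 + 5 + 6 + 7 + 8 + 10 + 11.5 = 52.
Step 3: U_X = R1 - n1(n1+1)/2 = 52 - 8*9/2 = 52 - 36 = 16.
       U_Y = n1*n2 - U_X = 48 - 16 = 32.
Step 4: Ties are present, so use the tie-corrected normal approximation (with continuity correction) for the p-value.
Step 5: p-value = 0.331857; compare to alpha = 0.05. fail to reject H0.

U_X = 16, p = 0.331857, fail to reject H0 at alpha = 0.05.


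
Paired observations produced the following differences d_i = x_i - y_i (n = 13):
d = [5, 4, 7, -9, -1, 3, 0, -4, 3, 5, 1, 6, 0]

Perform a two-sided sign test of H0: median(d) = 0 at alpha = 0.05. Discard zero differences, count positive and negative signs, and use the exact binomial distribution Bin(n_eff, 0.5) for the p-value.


Step 1: Discard zero differences. Original n = 13; n_eff = number of nonzero differences = 11.
Nonzero differences (with sign): +5, +4, +7, -9, -1, +3, -4, +3, +5, +1, +6
Step 2: Count signs: positive = 8, negative = 3.
Step 3: Under H0: P(positive) = 0.5, so the number of positives S ~ Bin(11, 0.5).
Step 4: Two-sided exact p-value = sum of Bin(11,0.5) probabilities at or below the observed probability = 0.226562.
Step 5: alpha = 0.05. fail to reject H0.

n_eff = 11, pos = 8, neg = 3, p = 0.226562, fail to reject H0.


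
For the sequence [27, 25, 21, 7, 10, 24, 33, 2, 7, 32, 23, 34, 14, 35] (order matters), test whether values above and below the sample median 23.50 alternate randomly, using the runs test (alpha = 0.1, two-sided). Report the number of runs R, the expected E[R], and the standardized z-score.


Step 1: Compute median = 23.50; label A = above, B = below.
Labels in order: AABBBAABBABABA  (n_A = 7, n_B = 7)
Step 2: Count runs R = 9.
Step 3: Under H0 (random ordering), E[R] = 2*n_A*n_B/(n_A+n_B) + 1 = 2*7*7/14 + 1 = 8.0000.
        Var[R] = 2*n_A*n_B*(2*n_A*n_B - n_A - n_B) / ((n_A+n_B)^2 * (n_A+n_B-1)) = 8232/2548 = 3.2308.
        SD[R] = 1.7974.
Step 4: Continuity-corrected z = (R - 0.5 - E[R]) / SD[R] = (9 - 0.5 - 8.0000) / 1.7974 = 0.2782.
Step 5: Two-sided p-value via normal approximation = 2*(1 - Phi(|z|)) = 0.780879.
Step 6: alpha = 0.1. fail to reject H0.

R = 9, z = 0.2782, p = 0.780879, fail to reject H0.


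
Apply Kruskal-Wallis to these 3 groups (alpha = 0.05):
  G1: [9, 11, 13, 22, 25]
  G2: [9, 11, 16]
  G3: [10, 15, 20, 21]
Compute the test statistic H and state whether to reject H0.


Step 1: Combine all N = 12 observations and assign midranks.
sorted (value, group, rank): (9,G1,1.5), (9,G2,1.5), (10,G3,3), (11,G1,4.5), (11,G2,4.5), (13,G1,6), (15,G3,7), (16,G2,8), (20,G3,9), (21,G3,10), (22,G1,11), (25,G1,12)
Step 2: Sum ranks within each group.
R_1 = 35 (n_1 = 5)
R_2 = 14 (n_2 = 3)
R_3 = 29 (n_3 = 4)
Step 3: H = 12/(N(N+1)) * sum(R_i^2/n_i) - 3(N+1)
     = 12/(12*13) * (35^2/5 + 14^2/3 + 29^2/4) - 3*13
     = 0.076923 * 520.583 - 39
     = 1.044872.
Step 4: Ties present; correction factor C = 1 - 12/(12^3 - 12) = 0.993007. Corrected H = 1.044872 / 0.993007 = 1.052230.
Step 5: Under H0, H ~ chi^2(2); p-value = 0.590896.
Step 6: alpha = 0.05. fail to reject H0.

H = 1.0522, df = 2, p = 0.590896, fail to reject H0.


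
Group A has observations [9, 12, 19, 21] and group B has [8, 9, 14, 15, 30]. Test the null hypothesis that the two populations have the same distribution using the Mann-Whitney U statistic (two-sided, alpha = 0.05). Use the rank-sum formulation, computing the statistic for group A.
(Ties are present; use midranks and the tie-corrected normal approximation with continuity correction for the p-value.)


Step 1: Combine and sort all 9 observations; assign midranks.
sorted (value, group): (8,Y), (9,X), (9,Y), (12,X), (14,Y), (15,Y), (19,X), (21,X), (30,Y)
ranks: 8->1, 9->2.5, 9->2.5, 12->4, 14->5, 15->6, 19->7, 21->8, 30->9
Step 2: Rank sum for X: R1 = 2.5 + 4 + 7 + 8 = 21.5.
Step 3: U_X = R1 - n1(n1+1)/2 = 21.5 - 4*5/2 = 21.5 - 10 = 11.5.
       U_Y = n1*n2 - U_X = 20 - 11.5 = 8.5.
Step 4: Ties are present, so use the tie-corrected normal approximation (with continuity correction) for the p-value.
Step 5: p-value = 0.805701; compare to alpha = 0.05. fail to reject H0.

U_X = 11.5, p = 0.805701, fail to reject H0 at alpha = 0.05.


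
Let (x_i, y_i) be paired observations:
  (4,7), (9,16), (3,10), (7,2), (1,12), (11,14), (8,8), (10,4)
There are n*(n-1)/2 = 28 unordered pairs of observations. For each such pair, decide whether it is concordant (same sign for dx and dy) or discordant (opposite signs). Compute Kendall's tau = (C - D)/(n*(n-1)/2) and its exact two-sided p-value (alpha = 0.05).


Step 1: Enumerate the 28 unordered pairs (i,j) with i<j and classify each by sign(x_j-x_i) * sign(y_j-y_i).
  (1,2):dx=+5,dy=+9->C; (1,3):dx=-1,dy=+3->D; (1,4):dx=+3,dy=-5->D; (1,5):dx=-3,dy=+5->D
  (1,6):dx=+7,dy=+7->C; (1,7):dx=+4,dy=+1->C; (1,8):dx=+6,dy=-3->D; (2,3):dx=-6,dy=-6->C
  (2,4):dx=-2,dy=-14->C; (2,5):dx=-8,dy=-4->C; (2,6):dx=+2,dy=-2->D; (2,7):dx=-1,dy=-8->C
  (2,8):dx=+1,dy=-12->D; (3,4):dx=+4,dy=-8->D; (3,5):dx=-2,dy=+2->D; (3,6):dx=+8,dy=+4->C
  (3,7):dx=+5,dy=-2->D; (3,8):dx=+7,dy=-6->D; (4,5):dx=-6,dy=+10->D; (4,6):dx=+4,dy=+12->C
  (4,7):dx=+1,dy=+6->C; (4,8):dx=+3,dy=+2->C; (5,6):dx=+10,dy=+2->C; (5,7):dx=+7,dy=-4->D
  (5,8):dx=+9,dy=-8->D; (6,7):dx=-3,dy=-6->C; (6,8):dx=-1,dy=-10->C; (7,8):dx=+2,dy=-4->D
Step 2: C = 14, D = 14, total pairs = 28.
Step 3: tau = (C - D)/(n(n-1)/2) = (14 - 14)/28 = 0.000000.
Step 4: Exact two-sided p-value (enumerate n! = 40320 permutations of y under H0): p = 1.000000.
Step 5: alpha = 0.05. fail to reject H0.

tau_b = 0.0000 (C=14, D=14), p = 1.000000, fail to reject H0.
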